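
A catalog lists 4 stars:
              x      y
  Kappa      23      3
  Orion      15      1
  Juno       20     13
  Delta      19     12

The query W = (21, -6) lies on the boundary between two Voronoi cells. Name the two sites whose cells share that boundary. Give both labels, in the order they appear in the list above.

Squared distances from W to each site:
d²(W, Kappa) = (21−23)² + (-6−3)² = 4 + 81 = 85
d²(W, Orion) = (21−15)² + (-6−1)² = 36 + 49 = 85
d²(W, Juno) = (21−20)² + (-6−13)² = 1 + 361 = 362
d²(W, Delta) = (21−19)² + (-6−12)² = 4 + 324 = 328
W is equidistant from Kappa and Orion (both at squared distance 85), and every other site is strictly farther — so W lies on the Kappa–Orion Voronoi edge.

Kappa and Orion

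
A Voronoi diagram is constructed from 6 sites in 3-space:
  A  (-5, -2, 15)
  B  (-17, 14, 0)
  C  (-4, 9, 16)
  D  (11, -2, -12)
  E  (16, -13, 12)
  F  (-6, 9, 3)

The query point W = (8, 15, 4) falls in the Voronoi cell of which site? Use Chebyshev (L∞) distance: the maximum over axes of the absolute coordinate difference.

C

d(W,A) = max(13, 17, 11) = 17
d(W,B) = max(25, 1, 4) = 25
d(W,C) = max(12, 6, 12) = 12
d(W,D) = max(3, 17, 16) = 17
d(W,E) = max(8, 28, 8) = 28
d(W,F) = max(14, 6, 1) = 14
C is nearest.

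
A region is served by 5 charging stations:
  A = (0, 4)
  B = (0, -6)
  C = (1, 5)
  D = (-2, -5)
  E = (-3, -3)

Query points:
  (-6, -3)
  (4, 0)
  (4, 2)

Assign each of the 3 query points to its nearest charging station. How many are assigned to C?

1

(-6, -3) — d² to each: A:85, B:45, C:113, D:20, E:9 → nearest is E
(4, 0) — d² to each: A:32, B:52, C:34, D:61, E:58 → nearest is A
(4, 2) — d² to each: A:20, B:80, C:18, D:85, E:74 → nearest is C
1 of the 3 points has C as nearest.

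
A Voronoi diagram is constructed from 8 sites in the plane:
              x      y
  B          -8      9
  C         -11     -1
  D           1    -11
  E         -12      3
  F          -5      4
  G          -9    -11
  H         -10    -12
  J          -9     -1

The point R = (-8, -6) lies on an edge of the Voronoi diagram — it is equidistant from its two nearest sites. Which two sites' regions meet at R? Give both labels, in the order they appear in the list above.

Squared distances from R to each site:
|RB|² = 0 + 225 = 225
|RC|² = 9 + 25 = 34
|RD|² = 81 + 25 = 106
|RE|² = 16 + 81 = 97
|RF|² = 9 + 100 = 109
|RG|² = 1 + 25 = 26
|RH|² = 4 + 36 = 40
|RJ|² = 1 + 25 = 26
R is equidistant from G and J (both at squared distance 26), and every other site is strictly farther — so R lies on the G–J Voronoi edge.

G and J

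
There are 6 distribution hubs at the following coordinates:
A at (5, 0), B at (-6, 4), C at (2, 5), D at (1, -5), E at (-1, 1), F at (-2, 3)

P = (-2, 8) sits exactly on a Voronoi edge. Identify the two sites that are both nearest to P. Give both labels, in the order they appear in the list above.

Squared distances from P to each site:
|PA|² = (-2−5)² + (8−0)² = 49 + 64 = 113
|PB|² = (-2−(-6))² + (8−4)² = 16 + 16 = 32
|PC|² = (-2−2)² + (8−5)² = 16 + 9 = 25
|PD|² = (-2−1)² + (8−(-5))² = 9 + 169 = 178
|PE|² = (-2−(-1))² + (8−1)² = 1 + 49 = 50
|PF|² = (-2−(-2))² + (8−3)² = 0 + 25 = 25
P is equidistant from C and F (both at squared distance 25), and every other site is strictly farther — so P lies on the C–F Voronoi edge.

C and F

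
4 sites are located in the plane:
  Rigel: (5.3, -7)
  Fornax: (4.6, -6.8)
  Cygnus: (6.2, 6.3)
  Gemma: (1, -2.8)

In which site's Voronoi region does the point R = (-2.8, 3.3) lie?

Squared Euclidean distances:
d²(R, Rigel) = 65.61 + 106.09 = 171.7
d²(R, Fornax) = 54.76 + 102.01 = 156.77
d²(R, Cygnus) = 81 + 9 = 90
d²(R, Gemma) = 14.44 + 37.21 = 51.65
Gemma is nearest.

Gemma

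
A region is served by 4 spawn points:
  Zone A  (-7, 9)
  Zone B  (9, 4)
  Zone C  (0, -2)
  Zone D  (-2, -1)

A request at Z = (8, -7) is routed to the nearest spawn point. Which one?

Squared Euclidean distances:
d²(Z, Zone A) = 225 + 256 = 481
d²(Z, Zone B) = 1 + 121 = 122
d²(Z, Zone C) = 64 + 25 = 89
d²(Z, Zone D) = 100 + 36 = 136
Minimum is at Zone C.

Zone C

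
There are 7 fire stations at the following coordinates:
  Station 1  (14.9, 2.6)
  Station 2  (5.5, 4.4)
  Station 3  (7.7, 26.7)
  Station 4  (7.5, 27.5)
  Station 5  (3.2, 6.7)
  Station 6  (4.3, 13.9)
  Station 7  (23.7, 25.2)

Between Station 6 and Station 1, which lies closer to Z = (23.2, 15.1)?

Compare squared distances:
d²(Z, Station 6) = (23.2−4.3)² + (15.1−13.9)² = 357.21 + 1.44 = 358.65
d²(Z, Station 1) = (23.2−14.9)² + (15.1−2.6)² = 68.89 + 156.25 = 225.14
358.65 > 225.14, so Station 1 is closer.

Station 1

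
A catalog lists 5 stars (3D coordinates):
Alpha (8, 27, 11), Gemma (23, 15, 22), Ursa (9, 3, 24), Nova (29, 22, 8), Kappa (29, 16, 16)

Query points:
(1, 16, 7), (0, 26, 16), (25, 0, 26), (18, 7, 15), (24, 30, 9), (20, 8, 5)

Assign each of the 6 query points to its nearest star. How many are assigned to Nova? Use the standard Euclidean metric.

(1, 16, 7) — d² to each: Alpha:186, Gemma:710, Ursa:522, Nova:821, Kappa:865 → nearest is Alpha
(0, 26, 16) — d² to each: Alpha:90, Gemma:686, Ursa:674, Nova:921, Kappa:941 → nearest is Alpha
(25, 0, 26) — d² to each: Alpha:1243, Gemma:245, Ursa:269, Nova:824, Kappa:372 → nearest is Gemma
(18, 7, 15) — d² to each: Alpha:516, Gemma:138, Ursa:178, Nova:395, Kappa:203 → nearest is Gemma
(24, 30, 9) — d² to each: Alpha:269, Gemma:395, Ursa:1179, Nova:90, Kappa:270 → nearest is Nova
(20, 8, 5) — d² to each: Alpha:541, Gemma:347, Ursa:507, Nova:286, Kappa:266 → nearest is Kappa
1 of the 6 points has Nova as nearest.

1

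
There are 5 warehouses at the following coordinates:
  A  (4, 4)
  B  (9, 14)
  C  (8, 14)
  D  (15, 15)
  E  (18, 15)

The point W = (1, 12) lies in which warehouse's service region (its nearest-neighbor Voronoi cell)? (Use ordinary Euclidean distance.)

Compare squared distances (the ordering matches that of the actual distances):
|WA|² = (1−4)² + (12−4)² = 9 + 64 = 73
|WB|² = (1−9)² + (12−14)² = 64 + 4 = 68
|WC|² = (1−8)² + (12−14)² = 49 + 4 = 53
|WD|² = (1−15)² + (12−15)² = 196 + 9 = 205
|WE|² = (1−18)² + (12−15)² = 289 + 9 = 298
C is nearest.

C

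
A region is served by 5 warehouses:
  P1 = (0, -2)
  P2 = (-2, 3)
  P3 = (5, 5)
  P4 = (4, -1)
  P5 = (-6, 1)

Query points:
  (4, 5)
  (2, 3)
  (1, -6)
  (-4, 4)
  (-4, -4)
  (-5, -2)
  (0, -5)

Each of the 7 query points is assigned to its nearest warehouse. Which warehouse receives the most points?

(4, 5) — d² to each: P1:65, P2:40, P3:1, P4:36, P5:116 → nearest is P3
(2, 3) — d² to each: P1:29, P2:16, P3:13, P4:20, P5:68 → nearest is P3
(1, -6) — d² to each: P1:17, P2:90, P3:137, P4:34, P5:98 → nearest is P1
(-4, 4) — d² to each: P1:52, P2:5, P3:82, P4:89, P5:13 → nearest is P2
(-4, -4) — d² to each: P1:20, P2:53, P3:162, P4:73, P5:29 → nearest is P1
(-5, -2) — d² to each: P1:25, P2:34, P3:149, P4:82, P5:10 → nearest is P5
(0, -5) — d² to each: P1:9, P2:68, P3:125, P4:32, P5:72 → nearest is P1
Tally — P1:3, P2:1, P3:2, P5:1. P1 captures the most (3).

P1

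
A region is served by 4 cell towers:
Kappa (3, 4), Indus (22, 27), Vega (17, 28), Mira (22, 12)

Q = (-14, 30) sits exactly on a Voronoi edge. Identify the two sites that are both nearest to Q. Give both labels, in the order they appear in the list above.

Kappa and Vega

Squared distances from Q to each site:
d²(Q, Kappa) = (-14−3)² + (30−4)² = 289 + 676 = 965
d²(Q, Indus) = (-14−22)² + (30−27)² = 1296 + 9 = 1305
d²(Q, Vega) = (-14−17)² + (30−28)² = 961 + 4 = 965
d²(Q, Mira) = (-14−22)² + (30−12)² = 1296 + 324 = 1620
Q is equidistant from Kappa and Vega (both at squared distance 965), and every other site is strictly farther — so Q lies on the Kappa–Vega Voronoi edge.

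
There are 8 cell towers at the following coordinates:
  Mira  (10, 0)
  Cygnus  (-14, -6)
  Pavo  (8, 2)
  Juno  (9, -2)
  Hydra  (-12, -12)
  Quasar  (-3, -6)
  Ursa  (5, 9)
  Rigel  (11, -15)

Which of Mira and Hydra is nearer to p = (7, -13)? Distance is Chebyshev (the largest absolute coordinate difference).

d(p, Mira) = max(3, 13) = 13
d(p, Hydra) = max(19, 1) = 19
13 < 19, so Mira is closer.

Mira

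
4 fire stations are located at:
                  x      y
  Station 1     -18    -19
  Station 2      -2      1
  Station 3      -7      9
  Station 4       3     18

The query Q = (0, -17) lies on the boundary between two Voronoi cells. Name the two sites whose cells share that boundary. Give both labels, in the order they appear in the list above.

Squared distances from Q to each site:
d²(Q, Station 1) = (0−(-18))² + (-17−(-19))² = 324 + 4 = 328
d²(Q, Station 2) = (0−(-2))² + (-17−1)² = 4 + 324 = 328
d²(Q, Station 3) = (0−(-7))² + (-17−9)² = 49 + 676 = 725
d²(Q, Station 4) = (0−3)² + (-17−18)² = 9 + 1225 = 1234
Q is equidistant from Station 1 and Station 2 (both at squared distance 328), and every other site is strictly farther — so Q lies on the Station 1–Station 2 Voronoi edge.

Station 1 and Station 2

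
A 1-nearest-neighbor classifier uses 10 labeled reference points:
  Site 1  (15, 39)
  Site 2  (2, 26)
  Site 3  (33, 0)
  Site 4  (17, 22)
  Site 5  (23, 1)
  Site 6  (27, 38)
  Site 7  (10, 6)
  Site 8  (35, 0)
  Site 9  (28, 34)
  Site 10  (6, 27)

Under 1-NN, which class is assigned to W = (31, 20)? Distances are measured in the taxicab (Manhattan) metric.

d(W, Site 1) = 16 + 19 = 35
d(W, Site 2) = 29 + 6 = 35
d(W, Site 3) = 2 + 20 = 22
d(W, Site 4) = 14 + 2 = 16
d(W, Site 5) = 8 + 19 = 27
d(W, Site 6) = 4 + 18 = 22
d(W, Site 7) = 21 + 14 = 35
d(W, Site 8) = 4 + 20 = 24
d(W, Site 9) = 3 + 14 = 17
d(W, Site 10) = 25 + 7 = 32
Minimum is at Site 4.

Site 4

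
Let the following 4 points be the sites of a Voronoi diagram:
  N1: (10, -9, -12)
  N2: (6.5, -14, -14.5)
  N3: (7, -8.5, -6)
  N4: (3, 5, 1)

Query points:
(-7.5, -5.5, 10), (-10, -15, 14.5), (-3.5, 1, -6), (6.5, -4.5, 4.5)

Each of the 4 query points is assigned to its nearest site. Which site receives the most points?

N4

(-7.5, -5.5, 10) — d² to each: N1:802.5, N2:868.5, N3:475.25, N4:301.5 → nearest is N4
(-10, -15, 14.5) — d² to each: N1:1138.25, N2:1114.25, N3:751.5, N4:751.25 → nearest is N4
(-3.5, 1, -6) — d² to each: N1:318.25, N2:397.25, N3:200.5, N4:107.25 → nearest is N4
(6.5, -4.5, 4.5) — d² to each: N1:304.75, N2:451.25, N3:126.5, N4:114.75 → nearest is N4
Tally — N4:4. N4 captures the most (4).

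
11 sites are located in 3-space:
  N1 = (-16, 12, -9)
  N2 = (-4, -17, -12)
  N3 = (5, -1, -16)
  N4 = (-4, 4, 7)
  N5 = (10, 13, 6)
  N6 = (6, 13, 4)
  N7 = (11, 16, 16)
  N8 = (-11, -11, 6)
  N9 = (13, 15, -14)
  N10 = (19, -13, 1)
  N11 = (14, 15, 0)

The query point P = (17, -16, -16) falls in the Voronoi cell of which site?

N10

Since √ is increasing, it suffices to compare squared distances:
|PN1|² = (17−(-16))² + (-16−12)² + (-16−(-9))² = 1089 + 784 + 49 = 1922
|PN2|² = (17−(-4))² + (-16−(-17))² + (-16−(-12))² = 441 + 1 + 16 = 458
|PN3|² = (17−5)² + (-16−(-1))² + (-16−(-16))² = 144 + 225 + 0 = 369
|PN4|² = (17−(-4))² + (-16−4)² + (-16−7)² = 441 + 400 + 529 = 1370
|PN5|² = (17−10)² + (-16−13)² + (-16−6)² = 49 + 841 + 484 = 1374
|PN6|² = (17−6)² + (-16−13)² + (-16−4)² = 121 + 841 + 400 = 1362
|PN7|² = (17−11)² + (-16−16)² + (-16−16)² = 36 + 1024 + 1024 = 2084
|PN8|² = (17−(-11))² + (-16−(-11))² + (-16−6)² = 784 + 25 + 484 = 1293
|PN9|² = (17−13)² + (-16−15)² + (-16−(-14))² = 16 + 961 + 4 = 981
d²(P, N10) = (17−19)² + (-16−(-13))² + (-16−1)² = 4 + 9 + 289 = 302
d²(P, N11) = (17−14)² + (-16−15)² + (-16−0)² = 9 + 961 + 256 = 1226
N10 is nearest.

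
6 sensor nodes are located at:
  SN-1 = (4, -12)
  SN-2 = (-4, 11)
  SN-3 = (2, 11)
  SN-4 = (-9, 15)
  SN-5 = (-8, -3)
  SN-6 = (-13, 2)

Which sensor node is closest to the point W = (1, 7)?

SN-3

Compare squared distances (the ordering matches that of the actual distances):
d²(W, SN-1) = (1−4)² + (7−(-12))² = 9 + 361 = 370
d²(W, SN-2) = (1−(-4))² + (7−11)² = 25 + 16 = 41
d²(W, SN-3) = (1−2)² + (7−11)² = 1 + 16 = 17
d²(W, SN-4) = (1−(-9))² + (7−15)² = 100 + 64 = 164
d²(W, SN-5) = (1−(-8))² + (7−(-3))² = 81 + 100 = 181
d²(W, SN-6) = (1−(-13))² + (7−2)² = 196 + 25 = 221
The smallest is to SN-3, so W lies in the Voronoi region of SN-3.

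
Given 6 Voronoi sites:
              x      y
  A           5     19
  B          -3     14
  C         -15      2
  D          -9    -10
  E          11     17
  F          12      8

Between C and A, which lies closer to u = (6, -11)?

Compare squared distances:
|uC|² = (6−(-15))² + (-11−2)² = 441 + 169 = 610
|uA|² = (6−5)² + (-11−19)² = 1 + 900 = 901
610 < 901, so C is closer.

C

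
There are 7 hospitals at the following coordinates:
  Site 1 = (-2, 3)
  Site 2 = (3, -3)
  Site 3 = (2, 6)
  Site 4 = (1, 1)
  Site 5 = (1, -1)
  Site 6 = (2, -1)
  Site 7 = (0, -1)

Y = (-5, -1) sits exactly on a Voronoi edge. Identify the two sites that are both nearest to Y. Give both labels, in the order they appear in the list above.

Squared distances from Y to each site:
d²(Y, Site 1) = (-5−(-2))² + (-1−3)² = 9 + 16 = 25
d²(Y, Site 2) = (-5−3)² + (-1−(-3))² = 64 + 4 = 68
d²(Y, Site 3) = (-5−2)² + (-1−6)² = 49 + 49 = 98
d²(Y, Site 4) = (-5−1)² + (-1−1)² = 36 + 4 = 40
d²(Y, Site 5) = (-5−1)² + (-1−(-1))² = 36 + 0 = 36
d²(Y, Site 6) = (-5−2)² + (-1−(-1))² = 49 + 0 = 49
d²(Y, Site 7) = (-5−0)² + (-1−(-1))² = 25 + 0 = 25
Y is equidistant from Site 1 and Site 7 (both at squared distance 25), and every other site is strictly farther — so Y lies on the Site 1–Site 7 Voronoi edge.

Site 1 and Site 7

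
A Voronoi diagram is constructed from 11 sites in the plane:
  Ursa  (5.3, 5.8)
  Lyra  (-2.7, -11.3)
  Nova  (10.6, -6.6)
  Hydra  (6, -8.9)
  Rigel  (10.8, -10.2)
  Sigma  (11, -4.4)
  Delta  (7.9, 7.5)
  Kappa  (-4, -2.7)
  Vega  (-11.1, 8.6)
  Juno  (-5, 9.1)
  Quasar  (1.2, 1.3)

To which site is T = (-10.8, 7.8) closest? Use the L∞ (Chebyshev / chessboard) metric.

d(T, Ursa) = max(16.1, 2) = 16.1
d(T, Lyra) = max(8.1, 19.1) = 19.1
d(T, Nova) = max(21.4, 14.4) = 21.4
d(T, Hydra) = max(16.8, 16.7) = 16.8
d(T, Rigel) = max(21.6, 18) = 21.6
d(T, Sigma) = max(21.8, 12.2) = 21.8
d(T, Delta) = max(18.7, 0.3) = 18.7
d(T, Kappa) = max(6.8, 10.5) = 10.5
d(T, Vega) = max(0.3, 0.8) = 0.8
d(T, Juno) = max(5.8, 1.3) = 5.8
d(T, Quasar) = max(12, 6.5) = 12
The smallest is to Vega, so T lies in the Voronoi region of Vega.

Vega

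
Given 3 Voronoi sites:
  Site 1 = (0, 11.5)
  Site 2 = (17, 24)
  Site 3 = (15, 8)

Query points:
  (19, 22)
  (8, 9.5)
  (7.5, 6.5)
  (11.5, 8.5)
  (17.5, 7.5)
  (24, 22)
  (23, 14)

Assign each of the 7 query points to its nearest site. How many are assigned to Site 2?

(19, 22) — d² to each: Site 1:471.25, Site 2:8, Site 3:212 → nearest is Site 2
(8, 9.5) — d² to each: Site 1:68, Site 2:291.25, Site 3:51.25 → nearest is Site 3
(7.5, 6.5) — d² to each: Site 1:81.25, Site 2:396.5, Site 3:58.5 → nearest is Site 3
(11.5, 8.5) — d² to each: Site 1:141.25, Site 2:270.5, Site 3:12.5 → nearest is Site 3
(17.5, 7.5) — d² to each: Site 1:322.25, Site 2:272.5, Site 3:6.5 → nearest is Site 3
(24, 22) — d² to each: Site 1:686.25, Site 2:53, Site 3:277 → nearest is Site 2
(23, 14) — d² to each: Site 1:535.25, Site 2:136, Site 3:100 → nearest is Site 3
2 of the 7 points have Site 2 as nearest.

2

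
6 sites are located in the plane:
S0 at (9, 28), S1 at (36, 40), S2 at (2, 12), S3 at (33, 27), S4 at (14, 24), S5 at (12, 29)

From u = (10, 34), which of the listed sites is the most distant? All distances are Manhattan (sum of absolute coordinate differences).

d(u,S0) = 1 + 6 = 7
d(u,S1) = 26 + 6 = 32
d(u,S2) = 8 + 22 = 30
d(u,S3) = 23 + 7 = 30
d(u,S4) = 4 + 10 = 14
d(u,S5) = 2 + 5 = 7
The largest is to S1.

S1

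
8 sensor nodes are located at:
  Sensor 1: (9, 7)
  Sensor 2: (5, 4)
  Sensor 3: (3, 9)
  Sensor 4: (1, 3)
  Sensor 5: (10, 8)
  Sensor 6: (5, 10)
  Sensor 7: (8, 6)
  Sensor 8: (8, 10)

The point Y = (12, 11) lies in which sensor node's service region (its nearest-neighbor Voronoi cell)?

Compare squared distances (the ordering matches that of the actual distances):
d²(Y, Sensor 1) = 9 + 16 = 25
d²(Y, Sensor 2) = 49 + 49 = 98
d²(Y, Sensor 3) = 81 + 4 = 85
d²(Y, Sensor 4) = 121 + 64 = 185
d²(Y, Sensor 5) = 4 + 9 = 13
d²(Y, Sensor 6) = 49 + 1 = 50
d²(Y, Sensor 7) = 16 + 25 = 41
d²(Y, Sensor 8) = 16 + 1 = 17
Sensor 5 is nearest.

Sensor 5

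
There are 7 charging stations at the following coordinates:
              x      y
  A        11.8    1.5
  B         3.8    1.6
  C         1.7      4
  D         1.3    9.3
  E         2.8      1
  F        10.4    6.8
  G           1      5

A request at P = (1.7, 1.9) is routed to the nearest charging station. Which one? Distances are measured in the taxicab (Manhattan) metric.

E

d(P,A) = |1.7−11.8| + |1.9−1.5| = 10.1 + 0.4 = 10.5
d(P,B) = |1.7−3.8| + |1.9−1.6| = 2.1 + 0.3 = 2.4
d(P,C) = |1.7−1.7| + |1.9−4| = 0 + 2.1 = 2.1
d(P,D) = |1.7−1.3| + |1.9−9.3| = 0.4 + 7.4 = 7.8
d(P,E) = |1.7−2.8| + |1.9−1| = 1.1 + 0.9 = 2
d(P,F) = |1.7−10.4| + |1.9−6.8| = 8.7 + 4.9 = 13.6
d(P,G) = |1.7−1| + |1.9−5| = 0.7 + 3.1 = 3.8
The smallest is to E, so P lies in the Voronoi region of E.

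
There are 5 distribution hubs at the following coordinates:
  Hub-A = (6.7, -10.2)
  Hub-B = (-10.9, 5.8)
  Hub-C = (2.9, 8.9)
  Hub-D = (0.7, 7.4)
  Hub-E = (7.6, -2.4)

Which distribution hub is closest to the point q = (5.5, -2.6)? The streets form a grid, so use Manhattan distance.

Hub-E

d(q, Hub-A) = 1.2 + 7.6 = 8.8
d(q, Hub-B) = 16.4 + 8.4 = 24.8
d(q, Hub-C) = 2.6 + 11.5 = 14.1
d(q, Hub-D) = 4.8 + 10 = 14.8
d(q, Hub-E) = 2.1 + 0.2 = 2.3
Hub-E is nearest.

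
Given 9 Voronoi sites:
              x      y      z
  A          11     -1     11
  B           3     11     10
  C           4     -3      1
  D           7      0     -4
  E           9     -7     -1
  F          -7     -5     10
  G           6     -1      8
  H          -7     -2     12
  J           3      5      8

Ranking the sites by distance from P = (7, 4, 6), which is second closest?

Compare squared distances (the ordering matches that of the actual distances):
|PA|² = 16 + 25 + 25 = 66
|PB|² = 16 + 49 + 16 = 81
|PC|² = 9 + 49 + 25 = 83
|PD|² = 0 + 16 + 100 = 116
|PE|² = 4 + 121 + 49 = 174
|PF|² = 196 + 81 + 16 = 293
|PG|² = 1 + 25 + 4 = 30
|PH|² = 196 + 36 + 36 = 268
|PJ|² = 16 + 1 + 4 = 21
Sorted ascending: J, G, A, … — the second-nearest is G.

G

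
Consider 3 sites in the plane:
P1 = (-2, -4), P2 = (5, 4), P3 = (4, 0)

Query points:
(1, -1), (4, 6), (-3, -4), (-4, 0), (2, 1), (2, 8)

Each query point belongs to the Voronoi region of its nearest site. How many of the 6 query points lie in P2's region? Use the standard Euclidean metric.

2

(1, -1) — d² to each: P1:18, P2:41, P3:10 → nearest is P3
(4, 6) — d² to each: P1:136, P2:5, P3:36 → nearest is P2
(-3, -4) — d² to each: P1:1, P2:128, P3:65 → nearest is P1
(-4, 0) — d² to each: P1:20, P2:97, P3:64 → nearest is P1
(2, 1) — d² to each: P1:41, P2:18, P3:5 → nearest is P3
(2, 8) — d² to each: P1:160, P2:25, P3:68 → nearest is P2
2 of the 6 points have P2 as nearest.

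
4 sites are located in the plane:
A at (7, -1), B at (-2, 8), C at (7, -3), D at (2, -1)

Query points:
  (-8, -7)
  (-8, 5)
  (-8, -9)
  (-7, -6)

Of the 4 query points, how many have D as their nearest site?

(-8, -7) — d² to each: A:261, B:261, C:241, D:136 → nearest is D
(-8, 5) — d² to each: A:261, B:45, C:289, D:136 → nearest is B
(-8, -9) — d² to each: A:289, B:325, C:261, D:164 → nearest is D
(-7, -6) — d² to each: A:221, B:221, C:205, D:106 → nearest is D
3 of the 4 points have D as nearest.

3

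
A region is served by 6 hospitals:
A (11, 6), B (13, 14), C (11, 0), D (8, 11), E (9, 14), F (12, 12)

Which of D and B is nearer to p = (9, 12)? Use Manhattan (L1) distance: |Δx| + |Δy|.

D

d(p,D) = |9−8| + |12−11| = 1 + 1 = 2
d(p,B) = |9−13| + |12−14| = 4 + 2 = 6
2 < 6, so D is closer.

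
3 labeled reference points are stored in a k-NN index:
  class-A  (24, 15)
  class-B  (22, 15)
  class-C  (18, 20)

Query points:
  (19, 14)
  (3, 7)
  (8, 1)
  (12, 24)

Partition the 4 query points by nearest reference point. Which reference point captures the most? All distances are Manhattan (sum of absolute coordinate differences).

class-B

(19, 14) — d to each: class-A:6, class-B:4, class-C:7 → nearest is class-B
(3, 7) — d to each: class-A:29, class-B:27, class-C:28 → nearest is class-B
(8, 1) — d to each: class-A:30, class-B:28, class-C:29 → nearest is class-B
(12, 24) — d to each: class-A:21, class-B:19, class-C:10 → nearest is class-C
Tally — class-B:3, class-C:1. class-B captures the most (3).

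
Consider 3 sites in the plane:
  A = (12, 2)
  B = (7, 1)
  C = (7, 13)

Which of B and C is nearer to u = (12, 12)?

C

Compare squared distances:
|uB|² = (12−7)² + (12−1)² = 25 + 121 = 146
|uC|² = (12−7)² + (12−13)² = 25 + 1 = 26
146 > 26, so C is closer.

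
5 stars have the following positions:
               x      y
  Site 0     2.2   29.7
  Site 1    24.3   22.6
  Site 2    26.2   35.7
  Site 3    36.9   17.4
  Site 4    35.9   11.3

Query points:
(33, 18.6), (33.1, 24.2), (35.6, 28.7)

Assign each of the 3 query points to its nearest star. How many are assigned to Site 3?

3

(33, 18.6) — d² to each: Site 0:1071.85, Site 1:91.69, Site 2:338.65, Site 3:16.65, Site 4:61.7 → nearest is Site 3
(33.1, 24.2) — d² to each: Site 0:985.06, Site 1:80, Site 2:179.86, Site 3:60.68, Site 4:174.25 → nearest is Site 3
(35.6, 28.7) — d² to each: Site 0:1116.56, Site 1:164.9, Site 2:137.36, Site 3:129.38, Site 4:302.85 → nearest is Site 3
3 of the 3 points have Site 3 as nearest.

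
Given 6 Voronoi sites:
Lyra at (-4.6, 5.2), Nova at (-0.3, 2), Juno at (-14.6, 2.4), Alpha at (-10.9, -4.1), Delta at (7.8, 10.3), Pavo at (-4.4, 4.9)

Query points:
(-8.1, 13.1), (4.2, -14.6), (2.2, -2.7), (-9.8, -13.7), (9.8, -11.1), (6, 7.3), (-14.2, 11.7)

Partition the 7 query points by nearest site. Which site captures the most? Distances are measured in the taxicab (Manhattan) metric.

(-8.1, 13.1) — d to each: Lyra:11.4, Nova:18.9, Juno:17.2, Alpha:20, Delta:18.7, Pavo:11.9 → nearest is Lyra
(4.2, -14.6) — d to each: Lyra:28.6, Nova:21.1, Juno:35.8, Alpha:25.6, Delta:28.5, Pavo:28.1 → nearest is Nova
(2.2, -2.7) — d to each: Lyra:14.7, Nova:7.2, Juno:21.9, Alpha:14.5, Delta:18.6, Pavo:14.2 → nearest is Nova
(-9.8, -13.7) — d to each: Lyra:24.1, Nova:25.2, Juno:20.9, Alpha:10.7, Delta:41.6, Pavo:24 → nearest is Alpha
(9.8, -11.1) — d to each: Lyra:30.7, Nova:23.2, Juno:37.9, Alpha:27.7, Delta:23.4, Pavo:30.2 → nearest is Nova
(6, 7.3) — d to each: Lyra:12.7, Nova:11.6, Juno:25.5, Alpha:28.3, Delta:4.8, Pavo:12.8 → nearest is Delta
(-14.2, 11.7) — d to each: Lyra:16.1, Nova:23.6, Juno:9.7, Alpha:19.1, Delta:23.4, Pavo:16.6 → nearest is Juno
Tally — Lyra:1, Nova:3, Juno:1, Alpha:1, Delta:1. Nova captures the most (3).

Nova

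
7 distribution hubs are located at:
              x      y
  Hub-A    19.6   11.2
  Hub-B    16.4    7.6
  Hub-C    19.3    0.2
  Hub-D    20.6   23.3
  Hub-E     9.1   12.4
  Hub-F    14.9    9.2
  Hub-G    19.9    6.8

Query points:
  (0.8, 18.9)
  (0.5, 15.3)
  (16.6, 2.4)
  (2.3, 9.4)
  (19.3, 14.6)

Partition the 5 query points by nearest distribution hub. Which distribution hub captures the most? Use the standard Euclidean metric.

(0.8, 18.9) — d² to each: Hub-A:412.73, Hub-B:371.05, Hub-C:691.94, Hub-D:411.4, Hub-E:111.14, Hub-F:292.9, Hub-G:511.22 → nearest is Hub-E
(0.5, 15.3) — d² to each: Hub-A:381.62, Hub-B:312.1, Hub-C:581.45, Hub-D:468.01, Hub-E:82.37, Hub-F:244.57, Hub-G:448.61 → nearest is Hub-E
(16.6, 2.4) — d² to each: Hub-A:86.44, Hub-B:27.08, Hub-C:12.13, Hub-D:452.81, Hub-E:156.25, Hub-F:49.13, Hub-G:30.25 → nearest is Hub-C
(2.3, 9.4) — d² to each: Hub-A:302.53, Hub-B:202.05, Hub-C:373.64, Hub-D:528.1, Hub-E:55.24, Hub-F:158.8, Hub-G:316.52 → nearest is Hub-E
(19.3, 14.6) — d² to each: Hub-A:11.65, Hub-B:57.41, Hub-C:207.36, Hub-D:77.38, Hub-E:108.88, Hub-F:48.52, Hub-G:61.2 → nearest is Hub-A
Tally — Hub-A:1, Hub-C:1, Hub-E:3. Hub-E captures the most (3).

Hub-E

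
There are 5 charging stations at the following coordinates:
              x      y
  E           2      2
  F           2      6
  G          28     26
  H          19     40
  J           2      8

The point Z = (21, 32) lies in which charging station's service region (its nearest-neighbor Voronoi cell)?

H

Squared Euclidean distances:
|ZE|² = (21−2)² + (32−2)² = 361 + 900 = 1261
|ZF|² = (21−2)² + (32−6)² = 361 + 676 = 1037
|ZG|² = (21−28)² + (32−26)² = 49 + 36 = 85
|ZH|² = (21−19)² + (32−40)² = 4 + 64 = 68
|ZJ|² = (21−2)² + (32−8)² = 361 + 576 = 937
H is nearest.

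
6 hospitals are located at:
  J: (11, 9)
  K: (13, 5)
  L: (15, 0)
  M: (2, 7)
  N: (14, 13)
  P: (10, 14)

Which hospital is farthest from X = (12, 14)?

Squared Euclidean distances:
|XJ|² = 1 + 25 = 26
|XK|² = 1 + 81 = 82
|XL|² = 9 + 196 = 205
|XM|² = 100 + 49 = 149
|XN|² = 4 + 1 = 5
|XP|² = 4 + 0 = 4
The largest is to L.

L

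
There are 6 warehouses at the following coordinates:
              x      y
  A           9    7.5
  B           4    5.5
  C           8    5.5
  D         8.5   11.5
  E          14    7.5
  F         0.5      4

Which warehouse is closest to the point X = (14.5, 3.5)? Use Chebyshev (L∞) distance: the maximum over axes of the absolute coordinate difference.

E

d(X,A) = max(5.5, 4) = 5.5
d(X,B) = max(10.5, 2) = 10.5
d(X,C) = max(6.5, 2) = 6.5
d(X,D) = max(6, 8) = 8
d(X,E) = max(0.5, 4) = 4
d(X,F) = max(14, 0.5) = 14
The smallest is to E, so X lies in the Voronoi region of E.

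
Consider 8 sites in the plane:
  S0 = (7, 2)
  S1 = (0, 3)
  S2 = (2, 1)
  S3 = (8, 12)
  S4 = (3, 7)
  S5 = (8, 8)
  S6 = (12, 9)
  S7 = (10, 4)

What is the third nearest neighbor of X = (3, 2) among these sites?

S0

Compare squared distances (the ordering matches that of the actual distances):
|XS0|² = 16 + 0 = 16
|XS1|² = 9 + 1 = 10
|XS2|² = 1 + 1 = 2
|XS3|² = 25 + 100 = 125
|XS4|² = 0 + 25 = 25
|XS5|² = 25 + 36 = 61
|XS6|² = 81 + 49 = 130
|XS7|² = 49 + 4 = 53
Sorted ascending: S2, S1, S0, S4, … — the third-nearest is S0.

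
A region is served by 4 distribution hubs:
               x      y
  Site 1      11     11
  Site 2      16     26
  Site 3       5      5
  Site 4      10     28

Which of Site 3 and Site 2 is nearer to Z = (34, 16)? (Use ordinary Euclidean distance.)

Site 2

Compare squared distances:
d²(Z, Site 3) = (34−5)² + (16−5)² = 841 + 121 = 962
d²(Z, Site 2) = (34−16)² + (16−26)² = 324 + 100 = 424
962 > 424, so Site 2 is closer.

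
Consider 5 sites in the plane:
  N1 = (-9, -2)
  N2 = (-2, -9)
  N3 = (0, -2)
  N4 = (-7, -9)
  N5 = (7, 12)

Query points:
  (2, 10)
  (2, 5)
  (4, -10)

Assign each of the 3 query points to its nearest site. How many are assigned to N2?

1

(2, 10) — d² to each: N1:265, N2:377, N3:148, N4:442, N5:29 → nearest is N5
(2, 5) — d² to each: N1:170, N2:212, N3:53, N4:277, N5:74 → nearest is N3
(4, -10) — d² to each: N1:233, N2:37, N3:80, N4:122, N5:493 → nearest is N2
1 of the 3 points has N2 as nearest.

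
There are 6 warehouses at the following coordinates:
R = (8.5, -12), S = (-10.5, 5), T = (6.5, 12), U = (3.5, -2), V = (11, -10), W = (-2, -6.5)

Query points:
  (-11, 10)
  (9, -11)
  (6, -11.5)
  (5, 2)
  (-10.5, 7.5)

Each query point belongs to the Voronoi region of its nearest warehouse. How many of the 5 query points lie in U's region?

1

(-11, 10) — d² to each: R:864.25, S:25.25, T:310.25, U:354.25, V:884, W:353.25 → nearest is S
(9, -11) — d² to each: R:1.25, S:636.25, T:535.25, U:111.25, V:5, W:141.25 → nearest is R
(6, -11.5) — d² to each: R:6.5, S:544.5, T:552.5, U:96.5, V:27.25, W:89 → nearest is R
(5, 2) — d² to each: R:208.25, S:249.25, T:102.25, U:18.25, V:180, W:121.25 → nearest is U
(-10.5, 7.5) — d² to each: R:741.25, S:6.25, T:309.25, U:286.25, V:768.5, W:268.25 → nearest is S
1 of the 5 points has U as nearest.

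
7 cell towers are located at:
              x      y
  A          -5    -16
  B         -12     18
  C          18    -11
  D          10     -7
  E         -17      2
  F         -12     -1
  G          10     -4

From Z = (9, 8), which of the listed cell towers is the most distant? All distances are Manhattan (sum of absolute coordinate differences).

A

d(Z,A) = 14 + 24 = 38
d(Z,B) = 21 + 10 = 31
d(Z,C) = 9 + 19 = 28
d(Z,D) = 1 + 15 = 16
d(Z,E) = 26 + 6 = 32
d(Z,F) = 21 + 9 = 30
d(Z,G) = 1 + 12 = 13
The largest is to A.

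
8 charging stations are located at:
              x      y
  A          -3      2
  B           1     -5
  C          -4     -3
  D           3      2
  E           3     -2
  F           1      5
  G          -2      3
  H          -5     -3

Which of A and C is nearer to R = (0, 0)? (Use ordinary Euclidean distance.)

A

Compare squared distances:
|RA|² = (0−(-3))² + (0−2)² = 9 + 4 = 13
|RC|² = (0−(-4))² + (0−(-3))² = 16 + 9 = 25
13 < 25, so A is closer.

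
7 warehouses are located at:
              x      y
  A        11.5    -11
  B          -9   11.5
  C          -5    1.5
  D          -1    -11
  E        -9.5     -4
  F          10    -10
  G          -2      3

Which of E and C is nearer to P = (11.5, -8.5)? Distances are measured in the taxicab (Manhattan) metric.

d(P,E) = |11.5−(-9.5)| + |-8.5−(-4)| = 21 + 4.5 = 25.5
d(P,C) = |11.5−(-5)| + |-8.5−1.5| = 16.5 + 10 = 26.5
25.5 < 26.5, so E is closer.

E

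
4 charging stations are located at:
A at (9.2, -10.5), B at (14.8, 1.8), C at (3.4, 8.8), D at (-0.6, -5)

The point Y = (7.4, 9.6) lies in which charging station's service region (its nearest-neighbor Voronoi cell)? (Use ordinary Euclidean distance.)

C

Since √ is increasing, it suffices to compare squared distances:
|YA|² = (7.4−9.2)² + (9.6−(-10.5))² = 3.24 + 404.01 = 407.25
|YB|² = (7.4−14.8)² + (9.6−1.8)² = 54.76 + 60.84 = 115.6
|YC|² = (7.4−3.4)² + (9.6−8.8)² = 16 + 0.64 = 16.64
|YD|² = (7.4−(-0.6))² + (9.6−(-5))² = 64 + 213.16 = 277.16
Minimum is at C.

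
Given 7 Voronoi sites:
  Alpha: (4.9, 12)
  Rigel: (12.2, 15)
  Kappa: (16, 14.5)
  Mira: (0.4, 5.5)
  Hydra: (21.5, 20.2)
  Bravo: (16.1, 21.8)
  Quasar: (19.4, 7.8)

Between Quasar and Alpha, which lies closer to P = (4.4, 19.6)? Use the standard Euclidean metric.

Alpha

Compare squared distances:
d²(P, Quasar) = (4.4−19.4)² + (19.6−7.8)² = 225 + 139.24 = 364.24
d²(P, Alpha) = (4.4−4.9)² + (19.6−12)² = 0.25 + 57.76 = 58.01
364.24 > 58.01, so Alpha is closer.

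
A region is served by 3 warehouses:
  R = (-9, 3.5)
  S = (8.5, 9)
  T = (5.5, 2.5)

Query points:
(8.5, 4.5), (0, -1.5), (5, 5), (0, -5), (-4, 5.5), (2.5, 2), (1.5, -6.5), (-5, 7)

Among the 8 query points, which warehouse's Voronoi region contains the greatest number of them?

(8.5, 4.5) — d² to each: R:307.25, S:20.25, T:13 → nearest is T
(0, -1.5) — d² to each: R:106, S:182.5, T:46.25 → nearest is T
(5, 5) — d² to each: R:198.25, S:28.25, T:6.5 → nearest is T
(0, -5) — d² to each: R:153.25, S:268.25, T:86.5 → nearest is T
(-4, 5.5) — d² to each: R:29, S:168.5, T:99.25 → nearest is R
(2.5, 2) — d² to each: R:134.5, S:85, T:9.25 → nearest is T
(1.5, -6.5) — d² to each: R:210.25, S:289.25, T:97 → nearest is T
(-5, 7) — d² to each: R:28.25, S:186.25, T:130.5 → nearest is R
Tally — R:2, T:6. T captures the most (6).

T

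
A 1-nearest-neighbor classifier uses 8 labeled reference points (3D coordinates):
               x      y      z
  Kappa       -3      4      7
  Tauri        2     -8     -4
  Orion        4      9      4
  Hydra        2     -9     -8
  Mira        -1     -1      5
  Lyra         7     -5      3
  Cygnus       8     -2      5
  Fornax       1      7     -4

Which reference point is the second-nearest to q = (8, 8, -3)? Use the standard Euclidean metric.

Orion

Since √ is increasing, it suffices to compare squared distances:
d²(q, Kappa) = 121 + 16 + 100 = 237
d²(q, Tauri) = 36 + 256 + 1 = 293
d²(q, Orion) = 16 + 1 + 49 = 66
d²(q, Hydra) = 36 + 289 + 25 = 350
d²(q, Mira) = 81 + 81 + 64 = 226
d²(q, Lyra) = 1 + 169 + 36 = 206
d²(q, Cygnus) = 0 + 100 + 64 = 164
d²(q, Fornax) = 49 + 1 + 1 = 51
Sorted ascending: Fornax, Orion, Cygnus, … — the second-nearest is Orion.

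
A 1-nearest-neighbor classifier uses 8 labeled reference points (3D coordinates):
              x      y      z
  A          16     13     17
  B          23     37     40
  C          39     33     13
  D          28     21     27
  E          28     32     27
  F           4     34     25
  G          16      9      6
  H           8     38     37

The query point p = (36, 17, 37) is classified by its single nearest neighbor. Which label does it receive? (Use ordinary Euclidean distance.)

D

Compare squared distances (the ordering matches that of the actual distances):
|pA|² = (36−16)² + (17−13)² + (37−17)² = 400 + 16 + 400 = 816
|pB|² = (36−23)² + (17−37)² + (37−40)² = 169 + 400 + 9 = 578
|pC|² = (36−39)² + (17−33)² + (37−13)² = 9 + 256 + 576 = 841
|pD|² = (36−28)² + (17−21)² + (37−27)² = 64 + 16 + 100 = 180
|pE|² = (36−28)² + (17−32)² + (37−27)² = 64 + 225 + 100 = 389
|pF|² = (36−4)² + (17−34)² + (37−25)² = 1024 + 289 + 144 = 1457
|pG|² = (36−16)² + (17−9)² + (37−6)² = 400 + 64 + 961 = 1425
|pH|² = (36−8)² + (17−38)² + (37−37)² = 784 + 441 + 0 = 1225
Minimum is at D.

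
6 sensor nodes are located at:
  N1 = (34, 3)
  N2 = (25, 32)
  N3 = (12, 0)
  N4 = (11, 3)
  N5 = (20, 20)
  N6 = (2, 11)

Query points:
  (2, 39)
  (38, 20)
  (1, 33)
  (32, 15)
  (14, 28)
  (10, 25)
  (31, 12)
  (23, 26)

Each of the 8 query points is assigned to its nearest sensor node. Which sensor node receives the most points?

(2, 39) — d² to each: N1:2320, N2:578, N3:1621, N4:1377, N5:685, N6:784 → nearest is N2
(38, 20) — d² to each: N1:305, N2:313, N3:1076, N4:1018, N5:324, N6:1377 → nearest is N1
(1, 33) — d² to each: N1:1989, N2:577, N3:1210, N4:1000, N5:530, N6:485 → nearest is N6
(32, 15) — d² to each: N1:148, N2:338, N3:625, N4:585, N5:169, N6:916 → nearest is N1
(14, 28) — d² to each: N1:1025, N2:137, N3:788, N4:634, N5:100, N6:433 → nearest is N5
(10, 25) — d² to each: N1:1060, N2:274, N3:629, N4:485, N5:125, N6:260 → nearest is N5
(31, 12) — d² to each: N1:90, N2:436, N3:505, N4:481, N5:185, N6:842 → nearest is N1
(23, 26) — d² to each: N1:650, N2:40, N3:797, N4:673, N5:45, N6:666 → nearest is N2
Tally — N1:3, N2:2, N5:2, N6:1. N1 captures the most (3).

N1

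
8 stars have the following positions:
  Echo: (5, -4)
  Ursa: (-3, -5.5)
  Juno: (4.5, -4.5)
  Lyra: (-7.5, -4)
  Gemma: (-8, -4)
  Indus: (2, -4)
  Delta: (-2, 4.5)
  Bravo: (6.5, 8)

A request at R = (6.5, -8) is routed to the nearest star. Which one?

Since √ is increasing, it suffices to compare squared distances:
d²(R, Echo) = (6.5−5)² + (-8−(-4))² = 2.25 + 16 = 18.25
d²(R, Ursa) = (6.5−(-3))² + (-8−(-5.5))² = 90.25 + 6.25 = 96.5
d²(R, Juno) = (6.5−4.5)² + (-8−(-4.5))² = 4 + 12.25 = 16.25
d²(R, Lyra) = (6.5−(-7.5))² + (-8−(-4))² = 196 + 16 = 212
d²(R, Gemma) = (6.5−(-8))² + (-8−(-4))² = 210.25 + 16 = 226.25
d²(R, Indus) = (6.5−2)² + (-8−(-4))² = 20.25 + 16 = 36.25
d²(R, Delta) = (6.5−(-2))² + (-8−4.5)² = 72.25 + 156.25 = 228.5
d²(R, Bravo) = (6.5−6.5)² + (-8−8)² = 0 + 256 = 256
The smallest is to Juno, so R lies in the Voronoi region of Juno.

Juno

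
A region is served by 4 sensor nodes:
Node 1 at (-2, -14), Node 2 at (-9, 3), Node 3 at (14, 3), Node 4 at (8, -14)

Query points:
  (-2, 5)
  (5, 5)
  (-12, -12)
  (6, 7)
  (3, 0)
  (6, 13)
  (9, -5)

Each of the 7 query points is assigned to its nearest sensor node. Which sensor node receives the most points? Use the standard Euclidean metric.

(-2, 5) — d² to each: Node 1:361, Node 2:53, Node 3:260, Node 4:461 → nearest is Node 2
(5, 5) — d² to each: Node 1:410, Node 2:200, Node 3:85, Node 4:370 → nearest is Node 3
(-12, -12) — d² to each: Node 1:104, Node 2:234, Node 3:901, Node 4:404 → nearest is Node 1
(6, 7) — d² to each: Node 1:505, Node 2:241, Node 3:80, Node 4:445 → nearest is Node 3
(3, 0) — d² to each: Node 1:221, Node 2:153, Node 3:130, Node 4:221 → nearest is Node 3
(6, 13) — d² to each: Node 1:793, Node 2:325, Node 3:164, Node 4:733 → nearest is Node 3
(9, -5) — d² to each: Node 1:202, Node 2:388, Node 3:89, Node 4:82 → nearest is Node 4
Tally — Node 1:1, Node 2:1, Node 3:4, Node 4:1. Node 3 captures the most (4).

Node 3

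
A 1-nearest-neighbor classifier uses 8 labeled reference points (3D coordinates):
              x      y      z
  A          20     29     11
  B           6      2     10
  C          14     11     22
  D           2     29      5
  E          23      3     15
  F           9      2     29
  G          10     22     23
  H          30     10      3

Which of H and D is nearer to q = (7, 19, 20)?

D

Compare squared distances:
|qH|² = (7−30)² + (19−10)² + (20−3)² = 529 + 81 + 289 = 899
|qD|² = (7−2)² + (19−29)² + (20−5)² = 25 + 100 + 225 = 350
899 > 350, so D is closer.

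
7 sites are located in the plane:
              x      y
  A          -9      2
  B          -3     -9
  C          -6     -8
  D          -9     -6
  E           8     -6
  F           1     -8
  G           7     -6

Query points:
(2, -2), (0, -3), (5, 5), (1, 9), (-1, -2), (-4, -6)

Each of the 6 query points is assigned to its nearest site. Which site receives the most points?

F

(2, -2) — d² to each: A:137, B:74, C:100, D:137, E:52, F:37, G:41 → nearest is F
(0, -3) — d² to each: A:106, B:45, C:61, D:90, E:73, F:26, G:58 → nearest is F
(5, 5) — d² to each: A:205, B:260, C:290, D:317, E:130, F:185, G:125 → nearest is G
(1, 9) — d² to each: A:149, B:340, C:338, D:325, E:274, F:289, G:261 → nearest is A
(-1, -2) — d² to each: A:80, B:53, C:61, D:80, E:97, F:40, G:80 → nearest is F
(-4, -6) — d² to each: A:89, B:10, C:8, D:25, E:144, F:29, G:121 → nearest is C
Tally — A:1, C:1, F:3, G:1. F captures the most (3).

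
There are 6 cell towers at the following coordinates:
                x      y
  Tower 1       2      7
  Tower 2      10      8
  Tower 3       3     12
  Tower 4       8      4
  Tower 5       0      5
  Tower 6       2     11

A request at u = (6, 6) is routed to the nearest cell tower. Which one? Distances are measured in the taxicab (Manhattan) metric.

Tower 4

d(u, Tower 1) = 4 + 1 = 5
d(u, Tower 2) = 4 + 2 = 6
d(u, Tower 3) = 3 + 6 = 9
d(u, Tower 4) = 2 + 2 = 4
d(u, Tower 5) = 6 + 1 = 7
d(u, Tower 6) = 4 + 5 = 9
Tower 4 is nearest.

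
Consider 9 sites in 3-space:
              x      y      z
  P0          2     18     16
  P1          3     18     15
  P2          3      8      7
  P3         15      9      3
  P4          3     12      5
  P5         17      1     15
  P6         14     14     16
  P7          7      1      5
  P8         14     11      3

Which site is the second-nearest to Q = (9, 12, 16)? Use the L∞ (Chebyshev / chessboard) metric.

d(Q,P0) = max(7, 6, 0) = 7
d(Q,P1) = max(6, 6, 1) = 6
d(Q,P2) = max(6, 4, 9) = 9
d(Q,P3) = max(6, 3, 13) = 13
d(Q,P4) = max(6, 0, 11) = 11
d(Q,P5) = max(8, 11, 1) = 11
d(Q,P6) = max(5, 2, 0) = 5
d(Q,P7) = max(2, 11, 11) = 11
d(Q,P8) = max(5, 1, 13) = 13
Sorted ascending: P6, P1, P0, … — the second-nearest is P1.

P1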